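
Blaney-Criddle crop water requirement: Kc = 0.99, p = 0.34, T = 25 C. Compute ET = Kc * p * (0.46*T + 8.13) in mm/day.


ET = Kc * p * (0.46*T + 8.13)
ET = 0.99 * 0.34 * (0.46*25 + 8.13)
ET = 0.99 * 0.34 * 19.6300

6.6075 mm/day


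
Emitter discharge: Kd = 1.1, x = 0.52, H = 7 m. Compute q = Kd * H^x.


q = Kd * H^x = 1.1 * 7^0.52 = 1.1 * 2.750749

3.0258 L/h


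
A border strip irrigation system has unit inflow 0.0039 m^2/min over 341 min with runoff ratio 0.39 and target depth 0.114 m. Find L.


L = q*t/((1+r)*Z)
L = 0.0039*341/((1+0.39)*0.114)
L = 1.3299/0.15846

8.3927 m


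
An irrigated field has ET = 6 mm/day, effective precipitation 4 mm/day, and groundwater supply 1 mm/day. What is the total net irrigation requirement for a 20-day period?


Daily deficit = ET - Pe - GW = 6 - 4 - 1 = 1 mm/day
NIR = 1 * 20 = 20 mm

20.0000 mm


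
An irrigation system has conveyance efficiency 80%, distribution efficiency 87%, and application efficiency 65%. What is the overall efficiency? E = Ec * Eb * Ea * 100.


Ec = 0.8, Eb = 0.87, Ea = 0.65
E = 0.8 * 0.87 * 0.65 * 100 = 45.2400%

45.2400 %


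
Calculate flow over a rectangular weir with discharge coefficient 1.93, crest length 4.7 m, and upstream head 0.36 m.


Q = C * L * H^(3/2) = 1.93 * 4.7 * 0.36^1.5 = 1.93 * 4.7 * 0.216000

1.9593 m^3/s


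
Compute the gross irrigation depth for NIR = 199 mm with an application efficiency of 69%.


Ea = 69% = 0.69
GID = NIR / Ea = 199 / 0.69 = 288.4058 mm

288.4058 mm


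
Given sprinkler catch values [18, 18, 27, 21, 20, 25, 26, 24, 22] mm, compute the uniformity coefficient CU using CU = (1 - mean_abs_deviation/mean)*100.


mean = 22.333333 mm
MAD = 2.814815 mm
CU = (1 - 2.814815/22.333333)*100

87.3964 %


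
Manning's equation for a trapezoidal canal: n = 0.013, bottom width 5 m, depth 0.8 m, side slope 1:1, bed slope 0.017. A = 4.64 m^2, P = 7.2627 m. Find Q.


R = A/P = 4.64/7.2627 = 0.638881
Q = (1/0.013) * 4.64 * 0.638881^(2/3) * 0.017^0.5

34.5207 m^3/s


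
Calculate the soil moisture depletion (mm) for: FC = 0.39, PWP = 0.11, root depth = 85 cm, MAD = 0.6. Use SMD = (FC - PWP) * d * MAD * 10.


SMD = (FC - PWP) * d * MAD * 10
SMD = (0.39 - 0.11) * 85 * 0.6 * 10
SMD = 0.2800 * 85 * 0.6 * 10

142.8000 mm


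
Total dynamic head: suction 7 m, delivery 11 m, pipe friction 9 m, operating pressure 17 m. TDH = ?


TDH = Hs + Hd + hf + Hp = 7 + 11 + 9 + 17 = 44

44 m


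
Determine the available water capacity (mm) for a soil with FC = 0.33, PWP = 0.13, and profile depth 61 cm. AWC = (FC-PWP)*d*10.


AWC = (FC - PWP) * d * 10
AWC = (0.33 - 0.13) * 61 * 10
AWC = 0.2000 * 61 * 10

122.0000 mm


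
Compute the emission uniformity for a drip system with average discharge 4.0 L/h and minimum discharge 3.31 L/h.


EU = (q_min/q_avg)*100 = (3.31/4.0)*100 = 82.7500%

82.7500 %


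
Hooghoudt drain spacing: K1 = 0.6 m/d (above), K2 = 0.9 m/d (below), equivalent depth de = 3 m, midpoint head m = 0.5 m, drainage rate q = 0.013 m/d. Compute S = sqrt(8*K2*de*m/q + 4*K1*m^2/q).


S^2 = 8*K2*de*m/q + 4*K1*m^2/q
S^2 = 8*0.9*3*0.5/0.013 + 4*0.6*0.5^2/0.013
S = sqrt(876.9231)

29.6129 m


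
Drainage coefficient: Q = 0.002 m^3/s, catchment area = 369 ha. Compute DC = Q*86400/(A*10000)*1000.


DC = Q * 86400 / (A * 10000) * 1000
DC = 0.002 * 86400 / (369 * 10000) * 1000
DC = 172800.0000 / 3690000

0.0468 mm/day


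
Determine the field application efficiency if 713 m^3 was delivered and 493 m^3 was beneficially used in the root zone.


Ea = V_root / V_field * 100 = 493 / 713 * 100 = 69.1445%

69.1445 %


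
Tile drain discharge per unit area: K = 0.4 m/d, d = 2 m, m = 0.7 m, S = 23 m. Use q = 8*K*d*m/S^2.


q = 8*K*d*m/S^2
q = 8*0.4*2*0.7/23^2
q = 4.4800 / 529

0.0085 m/d


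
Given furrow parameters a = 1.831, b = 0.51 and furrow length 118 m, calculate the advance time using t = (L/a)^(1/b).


t = (L/a)^(1/b)
t = (118/1.831)^(1/0.51)
t = 64.445658^(1/0.51)

3527.2688 min


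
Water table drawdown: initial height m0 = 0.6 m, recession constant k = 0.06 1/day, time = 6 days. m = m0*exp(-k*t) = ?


m = m0 * exp(-k*t)
m = 0.6 * exp(-0.06 * 6)
m = 0.6 * exp(-0.3600)

0.4186 m


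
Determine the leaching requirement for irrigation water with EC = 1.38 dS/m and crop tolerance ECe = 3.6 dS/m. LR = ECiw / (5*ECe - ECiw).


LR = ECiw / (5*ECe - ECiw)
LR = 1.38 / (5*3.6 - 1.38)
LR = 1.38 / 16.6200

0.0830


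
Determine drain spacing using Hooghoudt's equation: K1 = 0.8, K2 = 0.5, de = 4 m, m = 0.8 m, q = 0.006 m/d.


S^2 = 8*K2*de*m/q + 4*K1*m^2/q
S^2 = 8*0.5*4*0.8/0.006 + 4*0.8*0.8^2/0.006
S = sqrt(2474.6667)

49.7460 m


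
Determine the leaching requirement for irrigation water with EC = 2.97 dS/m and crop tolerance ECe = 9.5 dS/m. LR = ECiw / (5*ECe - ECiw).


LR = ECiw / (5*ECe - ECiw)
LR = 2.97 / (5*9.5 - 2.97)
LR = 2.97 / 44.5300

0.0667


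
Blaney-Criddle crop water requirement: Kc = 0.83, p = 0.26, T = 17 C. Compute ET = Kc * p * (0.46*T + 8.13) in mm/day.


ET = Kc * p * (0.46*T + 8.13)
ET = 0.83 * 0.26 * (0.46*17 + 8.13)
ET = 0.83 * 0.26 * 15.9500

3.4420 mm/day


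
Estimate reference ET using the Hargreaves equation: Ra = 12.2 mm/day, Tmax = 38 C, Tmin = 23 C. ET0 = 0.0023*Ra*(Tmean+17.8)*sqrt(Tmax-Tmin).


Tmean = (Tmax + Tmin)/2 = (38 + 23)/2 = 30.5
ET0 = 0.0023 * 12.2 * (30.5 + 17.8) * sqrt(38 - 23)
ET0 = 0.0023 * 12.2 * 48.3 * 3.872983

5.2490 mm/day


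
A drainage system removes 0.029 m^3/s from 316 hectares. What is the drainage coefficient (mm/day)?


DC = Q * 86400 / (A * 10000) * 1000
DC = 0.029 * 86400 / (316 * 10000) * 1000
DC = 2505600.0000 / 3160000

0.7929 mm/day


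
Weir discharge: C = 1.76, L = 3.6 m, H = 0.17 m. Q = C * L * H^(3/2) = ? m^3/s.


Q = C * L * H^(3/2) = 1.76 * 3.6 * 0.17^1.5 = 1.76 * 3.6 * 0.070093

0.4441 m^3/s


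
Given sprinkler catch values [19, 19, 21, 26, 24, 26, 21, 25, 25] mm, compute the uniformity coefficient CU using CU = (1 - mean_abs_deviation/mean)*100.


mean = 22.888889 mm
MAD = 2.567901 mm
CU = (1 - 2.567901/22.888889)*100

88.7810 %


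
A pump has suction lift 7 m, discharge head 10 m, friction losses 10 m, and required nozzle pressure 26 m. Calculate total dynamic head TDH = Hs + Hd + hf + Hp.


TDH = Hs + Hd + hf + Hp = 7 + 10 + 10 + 26 = 53

53 m


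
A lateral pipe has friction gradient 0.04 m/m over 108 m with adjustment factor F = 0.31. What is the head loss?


hf = J * L * F = 0.04 * 108 * 0.31 = 1.3392 m

1.3392 m


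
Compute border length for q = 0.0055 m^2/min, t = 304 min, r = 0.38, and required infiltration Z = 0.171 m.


L = q*t/((1+r)*Z)
L = 0.0055*304/((1+0.38)*0.171)
L = 1.672/0.23598

7.0853 m


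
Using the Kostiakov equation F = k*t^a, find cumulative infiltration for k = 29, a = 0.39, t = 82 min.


F = k * t^a = 29 * 82^0.39
F = 29 * 5.576830

161.7281 mm


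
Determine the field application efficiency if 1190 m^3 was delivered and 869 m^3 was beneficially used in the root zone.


Ea = V_root / V_field * 100 = 869 / 1190 * 100 = 73.0252%

73.0252 %


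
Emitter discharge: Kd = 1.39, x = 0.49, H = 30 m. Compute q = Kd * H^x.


q = Kd * H^x = 1.39 * 30^0.49 = 1.39 * 5.294067

7.3588 L/h


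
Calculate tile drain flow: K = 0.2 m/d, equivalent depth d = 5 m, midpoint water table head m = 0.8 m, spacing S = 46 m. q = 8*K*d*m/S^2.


q = 8*K*d*m/S^2
q = 8*0.2*5*0.8/46^2
q = 6.4000 / 2116

0.0030 m/d


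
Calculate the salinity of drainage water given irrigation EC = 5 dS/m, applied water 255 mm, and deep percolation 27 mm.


EC_dw = EC_iw * D_iw / D_dw
EC_dw = 5 * 255 / 27
EC_dw = 1275 / 27

47.2222 dS/m


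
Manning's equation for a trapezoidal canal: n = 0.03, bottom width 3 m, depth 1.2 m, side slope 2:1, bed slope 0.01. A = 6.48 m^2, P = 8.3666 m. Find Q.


R = A/P = 6.48/8.3666 = 0.774508
Q = (1/0.03) * 6.48 * 0.774508^(2/3) * 0.01^0.5

18.2168 m^3/s


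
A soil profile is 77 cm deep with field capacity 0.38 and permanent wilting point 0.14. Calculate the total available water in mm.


AWC = (FC - PWP) * d * 10
AWC = (0.38 - 0.14) * 77 * 10
AWC = 0.2400 * 77 * 10

184.8000 mm


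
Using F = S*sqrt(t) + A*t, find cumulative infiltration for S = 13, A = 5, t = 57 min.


F = S*sqrt(t) + A*t
F = 13*sqrt(57) + 5*57
F = 13*7.549834 + 285

383.1478 mm


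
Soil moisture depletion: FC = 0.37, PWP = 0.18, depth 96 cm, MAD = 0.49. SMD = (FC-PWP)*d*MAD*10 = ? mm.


SMD = (FC - PWP) * d * MAD * 10
SMD = (0.37 - 0.18) * 96 * 0.49 * 10
SMD = 0.1900 * 96 * 0.49 * 10

89.3760 mm


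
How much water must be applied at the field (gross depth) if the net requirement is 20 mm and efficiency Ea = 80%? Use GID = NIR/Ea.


Ea = 80% = 0.8
GID = NIR / Ea = 20 / 0.8 = 25.0000 mm

25.0000 mm


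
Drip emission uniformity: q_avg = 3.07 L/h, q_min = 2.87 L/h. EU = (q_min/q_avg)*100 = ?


EU = (q_min/q_avg)*100 = (2.87/3.07)*100 = 93.4853%

93.4853 %


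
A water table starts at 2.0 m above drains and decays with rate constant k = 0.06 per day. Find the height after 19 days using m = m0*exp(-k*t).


m = m0 * exp(-k*t)
m = 2.0 * exp(-0.06 * 19)
m = 2.0 * exp(-1.1400)

0.6396 m


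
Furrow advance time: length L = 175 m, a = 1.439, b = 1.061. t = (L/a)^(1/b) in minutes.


t = (L/a)^(1/b)
t = (175/1.439)^(1/1.061)
t = 121.612231^(1/1.061)

92.2796 min


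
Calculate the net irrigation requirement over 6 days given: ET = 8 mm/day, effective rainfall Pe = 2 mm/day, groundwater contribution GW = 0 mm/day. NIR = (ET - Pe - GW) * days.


Daily deficit = ET - Pe - GW = 8 - 2 - 0 = 6 mm/day
NIR = 6 * 6 = 36 mm

36.0000 mm


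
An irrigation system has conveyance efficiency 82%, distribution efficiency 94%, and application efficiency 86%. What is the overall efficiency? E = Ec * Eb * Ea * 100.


Ec = 0.82, Eb = 0.94, Ea = 0.86
E = 0.82 * 0.94 * 0.86 * 100 = 66.2888%

66.2888 %


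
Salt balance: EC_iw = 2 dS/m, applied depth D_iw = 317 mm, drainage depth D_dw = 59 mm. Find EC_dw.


EC_dw = EC_iw * D_iw / D_dw
EC_dw = 2 * 317 / 59
EC_dw = 634 / 59

10.7458 dS/m


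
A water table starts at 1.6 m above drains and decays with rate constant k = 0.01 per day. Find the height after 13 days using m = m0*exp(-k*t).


m = m0 * exp(-k*t)
m = 1.6 * exp(-0.01 * 13)
m = 1.6 * exp(-0.1300)

1.4050 m


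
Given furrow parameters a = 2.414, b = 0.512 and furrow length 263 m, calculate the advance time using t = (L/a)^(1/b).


t = (L/a)^(1/b)
t = (263/2.414)^(1/0.512)
t = 108.947804^(1/0.512)

9526.6968 min


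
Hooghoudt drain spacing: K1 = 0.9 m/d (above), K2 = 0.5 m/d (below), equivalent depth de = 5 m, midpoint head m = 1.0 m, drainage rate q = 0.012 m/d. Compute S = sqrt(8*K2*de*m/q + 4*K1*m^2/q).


S^2 = 8*K2*de*m/q + 4*K1*m^2/q
S^2 = 8*0.5*5*1.0/0.012 + 4*0.9*1.0^2/0.012
S = sqrt(1966.6667)

44.3471 m


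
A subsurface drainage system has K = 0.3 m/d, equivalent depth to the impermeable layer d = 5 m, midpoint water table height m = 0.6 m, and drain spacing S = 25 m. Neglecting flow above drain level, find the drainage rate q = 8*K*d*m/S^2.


q = 8*K*d*m/S^2
q = 8*0.3*5*0.6/25^2
q = 7.2000 / 625

0.0115 m/d


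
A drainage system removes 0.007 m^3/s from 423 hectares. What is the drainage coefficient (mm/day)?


DC = Q * 86400 / (A * 10000) * 1000
DC = 0.007 * 86400 / (423 * 10000) * 1000
DC = 604800.0000 / 4230000

0.1430 mm/day


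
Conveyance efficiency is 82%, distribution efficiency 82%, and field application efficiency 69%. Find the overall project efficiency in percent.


Ec = 0.82, Eb = 0.82, Ea = 0.69
E = 0.82 * 0.82 * 0.69 * 100 = 46.3956%

46.3956 %


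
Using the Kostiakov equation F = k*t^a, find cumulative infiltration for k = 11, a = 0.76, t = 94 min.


F = k * t^a = 11 * 94^0.76
F = 11 * 31.592003

347.5120 mm


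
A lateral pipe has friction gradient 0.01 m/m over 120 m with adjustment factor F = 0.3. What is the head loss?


hf = J * L * F = 0.01 * 120 * 0.3 = 0.3600 m

0.3600 m


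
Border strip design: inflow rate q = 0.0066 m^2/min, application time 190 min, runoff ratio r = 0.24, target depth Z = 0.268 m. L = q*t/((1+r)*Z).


L = q*t/((1+r)*Z)
L = 0.0066*190/((1+0.24)*0.268)
L = 1.254/0.33232

3.7735 m


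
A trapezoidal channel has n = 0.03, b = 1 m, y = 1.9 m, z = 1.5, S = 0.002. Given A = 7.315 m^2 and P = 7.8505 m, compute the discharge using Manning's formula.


R = A/P = 7.315/7.8505 = 0.931788
Q = (1/0.03) * 7.315 * 0.931788^(2/3) * 0.002^0.5

10.4029 m^3/s


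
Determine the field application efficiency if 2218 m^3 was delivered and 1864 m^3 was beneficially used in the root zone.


Ea = V_root / V_field * 100 = 1864 / 2218 * 100 = 84.0397%

84.0397 %


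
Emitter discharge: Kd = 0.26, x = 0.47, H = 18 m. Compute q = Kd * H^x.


q = Kd * H^x = 0.26 * 18^0.47 = 0.26 * 3.890255

1.0115 L/h


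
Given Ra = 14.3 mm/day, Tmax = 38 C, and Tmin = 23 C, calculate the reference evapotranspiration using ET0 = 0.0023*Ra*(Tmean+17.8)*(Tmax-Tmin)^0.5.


Tmean = (Tmax + Tmin)/2 = (38 + 23)/2 = 30.5
ET0 = 0.0023 * 14.3 * (30.5 + 17.8) * sqrt(38 - 23)
ET0 = 0.0023 * 14.3 * 48.3 * 3.872983

6.1526 mm/day


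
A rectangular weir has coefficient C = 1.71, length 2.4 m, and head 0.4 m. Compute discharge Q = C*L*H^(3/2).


Q = C * L * H^(3/2) = 1.71 * 2.4 * 0.4^1.5 = 1.71 * 2.4 * 0.252982

1.0382 m^3/s


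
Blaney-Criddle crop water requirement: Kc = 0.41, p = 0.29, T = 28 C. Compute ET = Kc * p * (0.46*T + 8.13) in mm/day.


ET = Kc * p * (0.46*T + 8.13)
ET = 0.41 * 0.29 * (0.46*28 + 8.13)
ET = 0.41 * 0.29 * 21.0100

2.4981 mm/day


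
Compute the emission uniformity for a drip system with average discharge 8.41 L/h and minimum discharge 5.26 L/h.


EU = (q_min/q_avg)*100 = (5.26/8.41)*100 = 62.5446%

62.5446 %


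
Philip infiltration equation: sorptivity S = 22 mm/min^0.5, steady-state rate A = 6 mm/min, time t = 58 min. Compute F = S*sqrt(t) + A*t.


F = S*sqrt(t) + A*t
F = 22*sqrt(58) + 6*58
F = 22*7.615773 + 348

515.5470 mm


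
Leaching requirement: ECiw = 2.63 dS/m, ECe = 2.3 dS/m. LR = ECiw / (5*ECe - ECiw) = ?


LR = ECiw / (5*ECe - ECiw)
LR = 2.63 / (5*2.3 - 2.63)
LR = 2.63 / 8.8700

0.2965


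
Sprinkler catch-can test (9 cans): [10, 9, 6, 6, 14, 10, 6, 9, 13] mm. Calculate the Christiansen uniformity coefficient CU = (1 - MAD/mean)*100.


mean = 9.222222 mm
MAD = 2.246914 mm
CU = (1 - 2.246914/9.222222)*100

75.6359 %


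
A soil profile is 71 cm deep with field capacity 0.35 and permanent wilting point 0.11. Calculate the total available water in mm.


AWC = (FC - PWP) * d * 10
AWC = (0.35 - 0.11) * 71 * 10
AWC = 0.2400 * 71 * 10

170.4000 mm


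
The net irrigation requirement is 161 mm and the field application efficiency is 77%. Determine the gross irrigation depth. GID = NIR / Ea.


Ea = 77% = 0.77
GID = NIR / Ea = 161 / 0.77 = 209.0909 mm

209.0909 mm


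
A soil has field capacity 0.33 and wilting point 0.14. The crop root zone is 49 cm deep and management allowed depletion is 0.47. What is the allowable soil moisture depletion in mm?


SMD = (FC - PWP) * d * MAD * 10
SMD = (0.33 - 0.14) * 49 * 0.47 * 10
SMD = 0.1900 * 49 * 0.47 * 10

43.7570 mm


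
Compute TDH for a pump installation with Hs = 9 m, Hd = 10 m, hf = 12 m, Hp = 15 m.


TDH = Hs + Hd + hf + Hp = 9 + 10 + 12 + 15 = 46

46 m


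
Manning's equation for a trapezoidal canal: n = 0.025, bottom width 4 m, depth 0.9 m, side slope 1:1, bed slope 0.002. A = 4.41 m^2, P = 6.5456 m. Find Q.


R = A/P = 4.41/6.5456 = 0.673735
Q = (1/0.025) * 4.41 * 0.673735^(2/3) * 0.002^0.5

6.0628 m^3/s


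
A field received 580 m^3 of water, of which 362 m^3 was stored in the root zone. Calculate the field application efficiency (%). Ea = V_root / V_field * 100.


Ea = V_root / V_field * 100 = 362 / 580 * 100 = 62.4138%

62.4138 %


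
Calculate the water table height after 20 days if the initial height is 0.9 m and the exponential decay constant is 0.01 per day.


m = m0 * exp(-k*t)
m = 0.9 * exp(-0.01 * 20)
m = 0.9 * exp(-0.2000)

0.7369 m


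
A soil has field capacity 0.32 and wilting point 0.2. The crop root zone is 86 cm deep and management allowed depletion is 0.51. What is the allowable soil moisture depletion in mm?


SMD = (FC - PWP) * d * MAD * 10
SMD = (0.32 - 0.2) * 86 * 0.51 * 10
SMD = 0.1200 * 86 * 0.51 * 10

52.6320 mm


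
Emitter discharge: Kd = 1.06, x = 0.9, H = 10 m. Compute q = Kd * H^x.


q = Kd * H^x = 1.06 * 10^0.9 = 1.06 * 7.943282

8.4199 L/h


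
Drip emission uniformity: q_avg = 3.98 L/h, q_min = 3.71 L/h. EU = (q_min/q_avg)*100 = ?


EU = (q_min/q_avg)*100 = (3.71/3.98)*100 = 93.2161%

93.2161 %


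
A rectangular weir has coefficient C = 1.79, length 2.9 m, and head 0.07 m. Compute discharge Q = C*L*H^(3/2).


Q = C * L * H^(3/2) = 1.79 * 2.9 * 0.07^1.5 = 1.79 * 2.9 * 0.018520

0.0961 m^3/s


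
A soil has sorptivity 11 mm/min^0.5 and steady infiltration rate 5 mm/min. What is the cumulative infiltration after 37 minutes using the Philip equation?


F = S*sqrt(t) + A*t
F = 11*sqrt(37) + 5*37
F = 11*6.082763 + 185

251.9104 mm


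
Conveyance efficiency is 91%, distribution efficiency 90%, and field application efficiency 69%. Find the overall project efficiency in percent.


Ec = 0.91, Eb = 0.9, Ea = 0.69
E = 0.91 * 0.9 * 0.69 * 100 = 56.5110%

56.5110 %


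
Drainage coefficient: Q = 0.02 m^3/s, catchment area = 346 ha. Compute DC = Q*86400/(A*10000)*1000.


DC = Q * 86400 / (A * 10000) * 1000
DC = 0.02 * 86400 / (346 * 10000) * 1000
DC = 1728000.0000 / 3460000

0.4994 mm/day


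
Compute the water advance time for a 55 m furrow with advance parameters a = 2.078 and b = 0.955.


t = (L/a)^(1/b)
t = (55/2.078)^(1/0.955)
t = 26.467757^(1/0.955)

30.8856 min


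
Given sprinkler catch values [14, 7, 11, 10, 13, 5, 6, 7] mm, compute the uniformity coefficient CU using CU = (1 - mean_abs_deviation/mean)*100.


mean = 9.125000 mm
MAD = 2.875000 mm
CU = (1 - 2.875000/9.125000)*100

68.4932 %


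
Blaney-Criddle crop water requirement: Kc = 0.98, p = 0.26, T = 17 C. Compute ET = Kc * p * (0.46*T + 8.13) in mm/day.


ET = Kc * p * (0.46*T + 8.13)
ET = 0.98 * 0.26 * (0.46*17 + 8.13)
ET = 0.98 * 0.26 * 15.9500

4.0641 mm/day


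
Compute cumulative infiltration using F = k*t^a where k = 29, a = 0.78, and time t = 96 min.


F = k * t^a = 29 * 96^0.78
F = 29 * 35.169935

1019.9281 mm


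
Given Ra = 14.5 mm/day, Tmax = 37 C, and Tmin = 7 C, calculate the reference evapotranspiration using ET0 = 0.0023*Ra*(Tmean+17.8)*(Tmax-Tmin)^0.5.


Tmean = (Tmax + Tmin)/2 = (37 + 7)/2 = 22.0
ET0 = 0.0023 * 14.5 * (22.0 + 17.8) * sqrt(37 - 7)
ET0 = 0.0023 * 14.5 * 39.8 * 5.477226

7.2701 mm/day


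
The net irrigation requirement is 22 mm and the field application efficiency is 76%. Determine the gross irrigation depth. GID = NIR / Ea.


Ea = 76% = 0.76
GID = NIR / Ea = 22 / 0.76 = 28.9474 mm

28.9474 mm


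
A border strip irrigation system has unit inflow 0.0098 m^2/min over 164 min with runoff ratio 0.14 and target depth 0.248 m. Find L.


L = q*t/((1+r)*Z)
L = 0.0098*164/((1+0.14)*0.248)
L = 1.6072/0.28272

5.6848 m


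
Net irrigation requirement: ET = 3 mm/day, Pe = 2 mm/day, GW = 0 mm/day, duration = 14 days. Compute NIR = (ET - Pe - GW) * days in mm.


Daily deficit = ET - Pe - GW = 3 - 2 - 0 = 1 mm/day
NIR = 1 * 14 = 14 mm

14.0000 mm


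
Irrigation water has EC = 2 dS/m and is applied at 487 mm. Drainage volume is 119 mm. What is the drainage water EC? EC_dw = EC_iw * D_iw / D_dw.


EC_dw = EC_iw * D_iw / D_dw
EC_dw = 2 * 487 / 119
EC_dw = 974 / 119

8.1849 dS/m


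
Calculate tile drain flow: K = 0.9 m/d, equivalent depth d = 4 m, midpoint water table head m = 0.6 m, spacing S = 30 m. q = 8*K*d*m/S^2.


q = 8*K*d*m/S^2
q = 8*0.9*4*0.6/30^2
q = 17.2800 / 900

0.0192 m/d


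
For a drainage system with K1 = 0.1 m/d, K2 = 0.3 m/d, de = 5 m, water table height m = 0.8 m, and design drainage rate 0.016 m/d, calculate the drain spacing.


S^2 = 8*K2*de*m/q + 4*K1*m^2/q
S^2 = 8*0.3*5*0.8/0.016 + 4*0.1*0.8^2/0.016
S = sqrt(616.0000)

24.8193 m


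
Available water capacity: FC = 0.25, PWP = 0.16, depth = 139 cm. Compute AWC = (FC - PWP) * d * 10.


AWC = (FC - PWP) * d * 10
AWC = (0.25 - 0.16) * 139 * 10
AWC = 0.0900 * 139 * 10

125.1000 mm


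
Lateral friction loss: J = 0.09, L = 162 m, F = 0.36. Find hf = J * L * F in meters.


hf = J * L * F = 0.09 * 162 * 0.36 = 5.2488 m

5.2488 m


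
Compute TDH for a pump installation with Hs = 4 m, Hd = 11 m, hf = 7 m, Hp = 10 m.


TDH = Hs + Hd + hf + Hp = 4 + 11 + 7 + 10 = 32

32 m


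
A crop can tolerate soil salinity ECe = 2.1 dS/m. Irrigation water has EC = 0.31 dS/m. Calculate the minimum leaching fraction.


LR = ECiw / (5*ECe - ECiw)
LR = 0.31 / (5*2.1 - 0.31)
LR = 0.31 / 10.1900

0.0304


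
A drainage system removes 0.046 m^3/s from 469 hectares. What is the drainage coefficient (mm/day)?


DC = Q * 86400 / (A * 10000) * 1000
DC = 0.046 * 86400 / (469 * 10000) * 1000
DC = 3974400.0000 / 4690000

0.8474 mm/day


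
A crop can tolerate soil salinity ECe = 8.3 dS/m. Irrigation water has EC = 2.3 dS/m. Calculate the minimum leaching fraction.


LR = ECiw / (5*ECe - ECiw)
LR = 2.3 / (5*8.3 - 2.3)
LR = 2.3 / 39.2000

0.0587


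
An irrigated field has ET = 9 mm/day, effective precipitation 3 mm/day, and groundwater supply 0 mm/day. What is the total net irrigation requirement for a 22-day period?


Daily deficit = ET - Pe - GW = 9 - 3 - 0 = 6 mm/day
NIR = 6 * 22 = 132 mm

132.0000 mm


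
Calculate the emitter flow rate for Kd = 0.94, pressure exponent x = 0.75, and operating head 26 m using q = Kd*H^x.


q = Kd * H^x = 0.94 * 26^0.75 = 0.94 * 11.514100

10.8233 L/h


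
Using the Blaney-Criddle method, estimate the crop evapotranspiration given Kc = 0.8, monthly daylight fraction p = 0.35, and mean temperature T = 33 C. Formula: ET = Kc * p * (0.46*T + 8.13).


ET = Kc * p * (0.46*T + 8.13)
ET = 0.8 * 0.35 * (0.46*33 + 8.13)
ET = 0.8 * 0.35 * 23.3100

6.5268 mm/day


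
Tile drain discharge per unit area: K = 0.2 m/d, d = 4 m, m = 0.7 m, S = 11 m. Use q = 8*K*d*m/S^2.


q = 8*K*d*m/S^2
q = 8*0.2*4*0.7/11^2
q = 4.4800 / 121

0.0370 m/d


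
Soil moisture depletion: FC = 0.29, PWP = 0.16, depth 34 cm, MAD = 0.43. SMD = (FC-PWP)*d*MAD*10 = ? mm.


SMD = (FC - PWP) * d * MAD * 10
SMD = (0.29 - 0.16) * 34 * 0.43 * 10
SMD = 0.1300 * 34 * 0.43 * 10

19.0060 mm


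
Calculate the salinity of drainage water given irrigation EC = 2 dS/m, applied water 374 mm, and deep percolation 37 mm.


EC_dw = EC_iw * D_iw / D_dw
EC_dw = 2 * 374 / 37
EC_dw = 748 / 37

20.2162 dS/m


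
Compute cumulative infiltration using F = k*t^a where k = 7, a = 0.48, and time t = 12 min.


F = k * t^a = 7 * 12^0.48
F = 7 * 3.296150

23.0730 mm


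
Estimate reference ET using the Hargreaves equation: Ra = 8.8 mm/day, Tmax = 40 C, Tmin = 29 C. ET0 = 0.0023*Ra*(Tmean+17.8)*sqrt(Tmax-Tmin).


Tmean = (Tmax + Tmin)/2 = (40 + 29)/2 = 34.5
ET0 = 0.0023 * 8.8 * (34.5 + 17.8) * sqrt(40 - 29)
ET0 = 0.0023 * 8.8 * 52.3 * 3.316625

3.5108 mm/day


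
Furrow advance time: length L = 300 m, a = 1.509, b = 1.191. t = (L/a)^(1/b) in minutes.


t = (L/a)^(1/b)
t = (300/1.509)^(1/1.191)
t = 198.807157^(1/1.191)

85.0812 min


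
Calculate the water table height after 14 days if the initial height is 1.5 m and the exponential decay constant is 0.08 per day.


m = m0 * exp(-k*t)
m = 1.5 * exp(-0.08 * 14)
m = 1.5 * exp(-1.1200)

0.4894 m


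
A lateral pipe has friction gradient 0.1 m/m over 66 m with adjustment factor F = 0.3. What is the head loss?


hf = J * L * F = 0.1 * 66 * 0.3 = 1.9800 m

1.9800 m


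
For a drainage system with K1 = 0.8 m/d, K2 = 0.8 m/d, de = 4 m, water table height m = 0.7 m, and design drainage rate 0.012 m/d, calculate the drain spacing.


S^2 = 8*K2*de*m/q + 4*K1*m^2/q
S^2 = 8*0.8*4*0.7/0.012 + 4*0.8*0.7^2/0.012
S = sqrt(1624.0000)

40.2989 m


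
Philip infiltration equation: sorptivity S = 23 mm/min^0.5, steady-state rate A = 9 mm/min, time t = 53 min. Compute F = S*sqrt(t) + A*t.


F = S*sqrt(t) + A*t
F = 23*sqrt(53) + 9*53
F = 23*7.280110 + 477

644.4425 mm


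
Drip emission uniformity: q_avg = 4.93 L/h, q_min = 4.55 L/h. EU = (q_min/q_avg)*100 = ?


EU = (q_min/q_avg)*100 = (4.55/4.93)*100 = 92.2921%

92.2921 %


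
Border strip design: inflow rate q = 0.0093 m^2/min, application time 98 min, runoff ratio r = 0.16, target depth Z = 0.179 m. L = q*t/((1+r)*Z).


L = q*t/((1+r)*Z)
L = 0.0093*98/((1+0.16)*0.179)
L = 0.9114/0.20764

4.3893 m


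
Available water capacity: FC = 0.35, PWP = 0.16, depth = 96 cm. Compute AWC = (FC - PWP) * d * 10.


AWC = (FC - PWP) * d * 10
AWC = (0.35 - 0.16) * 96 * 10
AWC = 0.1900 * 96 * 10

182.4000 mm


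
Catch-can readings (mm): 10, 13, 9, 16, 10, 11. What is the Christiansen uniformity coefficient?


mean = 11.500000 mm
MAD = 2.000000 mm
CU = (1 - 2.000000/11.500000)*100

82.6087 %


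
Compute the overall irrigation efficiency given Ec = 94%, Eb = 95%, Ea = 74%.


Ec = 0.94, Eb = 0.95, Ea = 0.74
E = 0.94 * 0.95 * 0.74 * 100 = 66.0820%

66.0820 %


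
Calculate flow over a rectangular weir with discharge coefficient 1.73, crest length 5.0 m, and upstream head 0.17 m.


Q = C * L * H^(3/2) = 1.73 * 5.0 * 0.17^1.5 = 1.73 * 5.0 * 0.070093

0.6063 m^3/s


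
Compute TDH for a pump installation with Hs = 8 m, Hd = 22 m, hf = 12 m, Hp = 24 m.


TDH = Hs + Hd + hf + Hp = 8 + 22 + 12 + 24 = 66

66 m


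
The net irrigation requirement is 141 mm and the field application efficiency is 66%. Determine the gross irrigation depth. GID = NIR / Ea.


Ea = 66% = 0.66
GID = NIR / Ea = 141 / 0.66 = 213.6364 mm

213.6364 mm


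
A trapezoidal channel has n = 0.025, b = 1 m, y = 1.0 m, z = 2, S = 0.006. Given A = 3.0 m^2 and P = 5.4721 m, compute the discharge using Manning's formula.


R = A/P = 3.0/5.4721 = 0.548236
Q = (1/0.025) * 3.0 * 0.548236^(2/3) * 0.006^0.5

6.2264 m^3/s


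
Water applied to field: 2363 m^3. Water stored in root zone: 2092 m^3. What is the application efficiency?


Ea = V_root / V_field * 100 = 2092 / 2363 * 100 = 88.5315%

88.5315 %


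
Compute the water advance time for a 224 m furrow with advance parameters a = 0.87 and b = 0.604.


t = (L/a)^(1/b)
t = (224/0.87)^(1/0.604)
t = 257.471264^(1/0.604)

9801.0542 min


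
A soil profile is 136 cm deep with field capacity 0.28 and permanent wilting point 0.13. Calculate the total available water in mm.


AWC = (FC - PWP) * d * 10
AWC = (0.28 - 0.13) * 136 * 10
AWC = 0.1500 * 136 * 10

204.0000 mm


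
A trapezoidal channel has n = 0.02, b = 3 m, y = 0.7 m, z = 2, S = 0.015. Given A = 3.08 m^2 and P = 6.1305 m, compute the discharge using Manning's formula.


R = A/P = 3.08/6.1305 = 0.502406
Q = (1/0.02) * 3.08 * 0.502406^(2/3) * 0.015^0.5

11.9198 m^3/s


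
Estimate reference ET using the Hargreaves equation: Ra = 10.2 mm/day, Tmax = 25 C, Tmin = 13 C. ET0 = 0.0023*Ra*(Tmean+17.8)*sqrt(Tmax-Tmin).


Tmean = (Tmax + Tmin)/2 = (25 + 13)/2 = 19.0
ET0 = 0.0023 * 10.2 * (19.0 + 17.8) * sqrt(25 - 13)
ET0 = 0.0023 * 10.2 * 36.8 * 3.464102

2.9907 mm/day


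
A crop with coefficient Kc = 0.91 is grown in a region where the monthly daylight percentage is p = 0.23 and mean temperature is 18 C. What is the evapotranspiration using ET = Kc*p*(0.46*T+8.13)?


ET = Kc * p * (0.46*T + 8.13)
ET = 0.91 * 0.23 * (0.46*18 + 8.13)
ET = 0.91 * 0.23 * 16.4100

3.4346 mm/day


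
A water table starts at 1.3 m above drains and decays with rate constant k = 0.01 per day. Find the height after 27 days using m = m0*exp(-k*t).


m = m0 * exp(-k*t)
m = 1.3 * exp(-0.01 * 27)
m = 1.3 * exp(-0.2700)

0.9924 m


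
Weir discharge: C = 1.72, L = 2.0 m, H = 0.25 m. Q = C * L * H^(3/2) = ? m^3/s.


Q = C * L * H^(3/2) = 1.72 * 2.0 * 0.25^1.5 = 1.72 * 2.0 * 0.125000

0.4300 m^3/s


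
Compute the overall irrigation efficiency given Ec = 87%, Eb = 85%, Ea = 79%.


Ec = 0.87, Eb = 0.85, Ea = 0.79
E = 0.87 * 0.85 * 0.79 * 100 = 58.4205%

58.4205 %


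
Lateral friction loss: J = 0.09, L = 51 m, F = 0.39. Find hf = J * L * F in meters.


hf = J * L * F = 0.09 * 51 * 0.39 = 1.7901 m

1.7901 m


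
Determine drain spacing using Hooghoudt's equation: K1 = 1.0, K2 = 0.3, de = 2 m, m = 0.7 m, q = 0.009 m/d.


S^2 = 8*K2*de*m/q + 4*K1*m^2/q
S^2 = 8*0.3*2*0.7/0.009 + 4*1.0*0.7^2/0.009
S = sqrt(591.1111)

24.3128 m


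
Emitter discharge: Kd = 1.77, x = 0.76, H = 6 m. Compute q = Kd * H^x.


q = Kd * H^x = 1.77 * 6^0.76 = 1.77 * 3.902968

6.9083 L/h


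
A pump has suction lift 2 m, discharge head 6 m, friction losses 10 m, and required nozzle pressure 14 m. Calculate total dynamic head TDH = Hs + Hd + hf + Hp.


TDH = Hs + Hd + hf + Hp = 2 + 6 + 10 + 14 = 32

32 m


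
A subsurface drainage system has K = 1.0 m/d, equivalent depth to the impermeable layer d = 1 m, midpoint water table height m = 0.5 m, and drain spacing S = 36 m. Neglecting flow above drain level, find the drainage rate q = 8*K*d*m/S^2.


q = 8*K*d*m/S^2
q = 8*1.0*1*0.5/36^2
q = 4.0000 / 1296

0.0031 m/d


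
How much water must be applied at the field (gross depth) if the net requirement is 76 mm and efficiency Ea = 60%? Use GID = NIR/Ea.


Ea = 60% = 0.6
GID = NIR / Ea = 76 / 0.6 = 126.6667 mm

126.6667 mm


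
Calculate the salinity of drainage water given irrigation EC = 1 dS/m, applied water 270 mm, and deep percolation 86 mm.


EC_dw = EC_iw * D_iw / D_dw
EC_dw = 1 * 270 / 86
EC_dw = 270 / 86

3.1395 dS/m


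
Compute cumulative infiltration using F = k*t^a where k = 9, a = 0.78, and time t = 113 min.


F = k * t^a = 9 * 113^0.78
F = 9 * 39.939368

359.4543 mm


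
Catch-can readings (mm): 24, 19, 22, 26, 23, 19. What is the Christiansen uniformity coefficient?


mean = 22.166667 mm
MAD = 2.166667 mm
CU = (1 - 2.166667/22.166667)*100

90.2256 %


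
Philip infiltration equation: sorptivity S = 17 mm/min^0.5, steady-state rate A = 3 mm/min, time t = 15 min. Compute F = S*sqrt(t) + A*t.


F = S*sqrt(t) + A*t
F = 17*sqrt(15) + 3*15
F = 17*3.872983 + 45

110.8407 mm


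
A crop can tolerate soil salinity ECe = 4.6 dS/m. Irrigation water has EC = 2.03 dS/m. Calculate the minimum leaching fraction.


LR = ECiw / (5*ECe - ECiw)
LR = 2.03 / (5*4.6 - 2.03)
LR = 2.03 / 20.9700

0.0968


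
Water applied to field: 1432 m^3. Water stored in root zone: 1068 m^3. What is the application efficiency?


Ea = V_root / V_field * 100 = 1068 / 1432 * 100 = 74.5810%

74.5810 %


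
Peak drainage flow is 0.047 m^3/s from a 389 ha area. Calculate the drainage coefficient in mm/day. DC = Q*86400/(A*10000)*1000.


DC = Q * 86400 / (A * 10000) * 1000
DC = 0.047 * 86400 / (389 * 10000) * 1000
DC = 4060800.0000 / 3890000

1.0439 mm/day


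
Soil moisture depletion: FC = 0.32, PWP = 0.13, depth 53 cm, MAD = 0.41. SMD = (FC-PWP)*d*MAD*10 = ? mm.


SMD = (FC - PWP) * d * MAD * 10
SMD = (0.32 - 0.13) * 53 * 0.41 * 10
SMD = 0.1900 * 53 * 0.41 * 10

41.2870 mm


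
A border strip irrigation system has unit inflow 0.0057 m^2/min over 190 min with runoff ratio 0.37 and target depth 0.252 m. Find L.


L = q*t/((1+r)*Z)
L = 0.0057*190/((1+0.37)*0.252)
L = 1.083/0.34524

3.1369 m


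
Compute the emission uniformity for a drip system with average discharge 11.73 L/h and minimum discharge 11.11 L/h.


EU = (q_min/q_avg)*100 = (11.11/11.73)*100 = 94.7144%

94.7144 %


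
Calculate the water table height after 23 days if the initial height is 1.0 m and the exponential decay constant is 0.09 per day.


m = m0 * exp(-k*t)
m = 1.0 * exp(-0.09 * 23)
m = 1.0 * exp(-2.0700)

0.1262 m


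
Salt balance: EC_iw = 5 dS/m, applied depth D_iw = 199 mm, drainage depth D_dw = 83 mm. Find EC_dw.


EC_dw = EC_iw * D_iw / D_dw
EC_dw = 5 * 199 / 83
EC_dw = 995 / 83

11.9880 dS/m


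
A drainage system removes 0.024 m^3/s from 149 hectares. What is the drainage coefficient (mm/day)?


DC = Q * 86400 / (A * 10000) * 1000
DC = 0.024 * 86400 / (149 * 10000) * 1000
DC = 2073600.0000 / 1490000

1.3917 mm/day


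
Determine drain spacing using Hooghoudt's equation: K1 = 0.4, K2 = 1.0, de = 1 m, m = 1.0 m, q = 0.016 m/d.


S^2 = 8*K2*de*m/q + 4*K1*m^2/q
S^2 = 8*1.0*1*1.0/0.016 + 4*0.4*1.0^2/0.016
S = sqrt(600.0000)

24.4949 m


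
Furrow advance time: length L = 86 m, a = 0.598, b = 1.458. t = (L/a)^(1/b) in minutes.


t = (L/a)^(1/b)
t = (86/0.598)^(1/1.458)
t = 143.812709^(1/1.458)

30.1975 min


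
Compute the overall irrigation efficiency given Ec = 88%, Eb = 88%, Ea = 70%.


Ec = 0.88, Eb = 0.88, Ea = 0.7
E = 0.88 * 0.88 * 0.7 * 100 = 54.2080%

54.2080 %


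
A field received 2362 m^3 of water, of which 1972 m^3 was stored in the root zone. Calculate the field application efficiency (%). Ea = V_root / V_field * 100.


Ea = V_root / V_field * 100 = 1972 / 2362 * 100 = 83.4886%

83.4886 %


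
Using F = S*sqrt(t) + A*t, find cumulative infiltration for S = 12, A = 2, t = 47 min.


F = S*sqrt(t) + A*t
F = 12*sqrt(47) + 2*47
F = 12*6.855655 + 94

176.2679 mm


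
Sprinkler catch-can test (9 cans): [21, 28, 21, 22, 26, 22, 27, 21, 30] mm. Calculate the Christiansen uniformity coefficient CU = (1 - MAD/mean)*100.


mean = 24.222222 mm
MAD = 3.135802 mm
CU = (1 - 3.135802/24.222222)*100

87.0540 %


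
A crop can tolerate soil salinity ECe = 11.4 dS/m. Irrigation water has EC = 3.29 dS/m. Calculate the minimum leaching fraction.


LR = ECiw / (5*ECe - ECiw)
LR = 3.29 / (5*11.4 - 3.29)
LR = 3.29 / 53.7100

0.0613


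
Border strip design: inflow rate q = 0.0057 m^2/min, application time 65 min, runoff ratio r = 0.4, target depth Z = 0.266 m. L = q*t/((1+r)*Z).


L = q*t/((1+r)*Z)
L = 0.0057*65/((1+0.4)*0.266)
L = 0.3705/0.3724

0.9949 m


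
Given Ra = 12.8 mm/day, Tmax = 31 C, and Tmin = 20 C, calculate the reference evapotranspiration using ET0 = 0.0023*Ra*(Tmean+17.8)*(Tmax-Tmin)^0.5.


Tmean = (Tmax + Tmin)/2 = (31 + 20)/2 = 25.5
ET0 = 0.0023 * 12.8 * (25.5 + 17.8) * sqrt(31 - 20)
ET0 = 0.0023 * 12.8 * 43.3 * 3.316625

4.2279 mm/day


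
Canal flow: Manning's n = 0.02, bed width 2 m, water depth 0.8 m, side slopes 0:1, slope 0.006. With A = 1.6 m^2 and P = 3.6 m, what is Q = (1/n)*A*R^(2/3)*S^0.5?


R = A/P = 1.6/3.6 = 0.444444
Q = (1/0.02) * 1.6 * 0.444444^(2/3) * 0.006^0.5

3.6089 m^3/s


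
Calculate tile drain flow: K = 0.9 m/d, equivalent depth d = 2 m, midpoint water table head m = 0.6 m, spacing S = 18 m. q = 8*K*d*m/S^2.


q = 8*K*d*m/S^2
q = 8*0.9*2*0.6/18^2
q = 8.6400 / 324

0.0267 m/d


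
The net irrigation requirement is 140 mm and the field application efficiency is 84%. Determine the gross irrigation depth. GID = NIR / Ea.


Ea = 84% = 0.84
GID = NIR / Ea = 140 / 0.84 = 166.6667 mm

166.6667 mm


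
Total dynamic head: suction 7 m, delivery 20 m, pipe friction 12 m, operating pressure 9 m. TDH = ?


TDH = Hs + Hd + hf + Hp = 7 + 20 + 12 + 9 = 48

48 m


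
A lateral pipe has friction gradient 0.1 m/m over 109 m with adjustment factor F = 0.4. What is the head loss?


hf = J * L * F = 0.1 * 109 * 0.4 = 4.3600 m

4.3600 m


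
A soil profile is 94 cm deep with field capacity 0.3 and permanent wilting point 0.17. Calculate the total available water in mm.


AWC = (FC - PWP) * d * 10
AWC = (0.3 - 0.17) * 94 * 10
AWC = 0.1300 * 94 * 10

122.2000 mm


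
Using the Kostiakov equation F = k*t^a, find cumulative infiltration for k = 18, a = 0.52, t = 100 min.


F = k * t^a = 18 * 100^0.52
F = 18 * 10.964782

197.3661 mm


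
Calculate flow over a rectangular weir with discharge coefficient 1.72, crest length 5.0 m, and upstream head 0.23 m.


Q = C * L * H^(3/2) = 1.72 * 5.0 * 0.23^1.5 = 1.72 * 5.0 * 0.110304

0.9486 m^3/s


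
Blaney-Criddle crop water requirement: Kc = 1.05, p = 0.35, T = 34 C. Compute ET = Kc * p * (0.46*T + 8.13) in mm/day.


ET = Kc * p * (0.46*T + 8.13)
ET = 1.05 * 0.35 * (0.46*34 + 8.13)
ET = 1.05 * 0.35 * 23.7700

8.7355 mm/day


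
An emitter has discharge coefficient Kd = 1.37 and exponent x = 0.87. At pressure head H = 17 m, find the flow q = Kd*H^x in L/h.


q = Kd * H^x = 1.37 * 17^0.87 = 1.37 * 11.762254

16.1143 L/h


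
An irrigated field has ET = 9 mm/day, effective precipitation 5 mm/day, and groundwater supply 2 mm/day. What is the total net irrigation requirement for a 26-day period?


Daily deficit = ET - Pe - GW = 9 - 5 - 2 = 2 mm/day
NIR = 2 * 26 = 52 mm

52.0000 mm


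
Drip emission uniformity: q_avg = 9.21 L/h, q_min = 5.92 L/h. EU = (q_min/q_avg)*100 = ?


EU = (q_min/q_avg)*100 = (5.92/9.21)*100 = 64.2780%

64.2780 %


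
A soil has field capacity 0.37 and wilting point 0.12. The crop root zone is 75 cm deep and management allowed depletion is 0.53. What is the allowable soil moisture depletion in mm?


SMD = (FC - PWP) * d * MAD * 10
SMD = (0.37 - 0.12) * 75 * 0.53 * 10
SMD = 0.2500 * 75 * 0.53 * 10

99.3750 mm


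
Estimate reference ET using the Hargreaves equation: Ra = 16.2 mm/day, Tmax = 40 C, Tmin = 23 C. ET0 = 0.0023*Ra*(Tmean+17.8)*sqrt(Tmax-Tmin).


Tmean = (Tmax + Tmin)/2 = (40 + 23)/2 = 31.5
ET0 = 0.0023 * 16.2 * (31.5 + 17.8) * sqrt(40 - 23)
ET0 = 0.0023 * 16.2 * 49.3 * 4.123106

7.5738 mm/day


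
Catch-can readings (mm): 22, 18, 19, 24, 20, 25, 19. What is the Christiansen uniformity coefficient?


mean = 21.000000 mm
MAD = 2.285714 mm
CU = (1 - 2.285714/21.000000)*100

89.1156 %


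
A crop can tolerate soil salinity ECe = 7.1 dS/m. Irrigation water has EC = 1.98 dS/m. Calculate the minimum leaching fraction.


LR = ECiw / (5*ECe - ECiw)
LR = 1.98 / (5*7.1 - 1.98)
LR = 1.98 / 33.5200

0.0591


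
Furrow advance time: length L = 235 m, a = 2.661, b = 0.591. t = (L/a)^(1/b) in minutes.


t = (L/a)^(1/b)
t = (235/2.661)^(1/0.591)
t = 88.312664^(1/0.591)

1962.2895 min


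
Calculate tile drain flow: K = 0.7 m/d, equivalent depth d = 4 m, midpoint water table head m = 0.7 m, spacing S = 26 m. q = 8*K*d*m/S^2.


q = 8*K*d*m/S^2
q = 8*0.7*4*0.7/26^2
q = 15.6800 / 676

0.0232 m/d


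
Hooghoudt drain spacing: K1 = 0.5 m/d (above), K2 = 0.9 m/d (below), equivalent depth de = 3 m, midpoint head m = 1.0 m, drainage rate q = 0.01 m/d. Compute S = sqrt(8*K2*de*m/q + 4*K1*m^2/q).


S^2 = 8*K2*de*m/q + 4*K1*m^2/q
S^2 = 8*0.9*3*1.0/0.01 + 4*0.5*1.0^2/0.01
S = sqrt(2360.0000)

48.5798 m


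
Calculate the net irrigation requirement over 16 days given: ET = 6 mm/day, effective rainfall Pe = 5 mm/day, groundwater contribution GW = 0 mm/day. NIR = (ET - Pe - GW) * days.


Daily deficit = ET - Pe - GW = 6 - 5 - 0 = 1 mm/day
NIR = 1 * 16 = 16 mm

16.0000 mm


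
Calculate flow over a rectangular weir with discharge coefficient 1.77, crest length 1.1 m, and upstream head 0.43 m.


Q = C * L * H^(3/2) = 1.77 * 1.1 * 0.43^1.5 = 1.77 * 1.1 * 0.281970

0.5490 m^3/s


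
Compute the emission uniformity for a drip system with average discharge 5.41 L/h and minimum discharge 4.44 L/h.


EU = (q_min/q_avg)*100 = (4.44/5.41)*100 = 82.0702%

82.0702 %


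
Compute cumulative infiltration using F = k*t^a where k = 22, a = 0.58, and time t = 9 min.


F = k * t^a = 22 * 9^0.58
F = 22 * 3.576520

78.6834 mm


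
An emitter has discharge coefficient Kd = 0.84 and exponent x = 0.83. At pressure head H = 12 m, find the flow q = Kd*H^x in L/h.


q = Kd * H^x = 0.84 * 12^0.83 = 0.84 * 7.865393

6.6069 L/h
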